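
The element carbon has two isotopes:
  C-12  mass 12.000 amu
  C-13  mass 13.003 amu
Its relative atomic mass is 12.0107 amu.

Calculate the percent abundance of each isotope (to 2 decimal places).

C-12: 98.93%, C-13: 1.07%

With x = fraction of C-12 (so C-13 is 1 − x):
12.000·x + 13.003·(1 − x) = 12.0107
(12.000 − 13.003)·x = 12.0107 − 13.003
x = -0.9923 / -1.003 = 0.98933 → 98.93% C-12, 1.07% C-13.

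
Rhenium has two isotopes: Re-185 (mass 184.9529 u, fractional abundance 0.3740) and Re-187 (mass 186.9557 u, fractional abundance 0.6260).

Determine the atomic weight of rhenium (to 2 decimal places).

The abundance-weighted mean is 0.3740 × 184.9529 + 0.6260 × 186.9557
= 69.17238 + 117.03427 = 186.20665 u

186.21 u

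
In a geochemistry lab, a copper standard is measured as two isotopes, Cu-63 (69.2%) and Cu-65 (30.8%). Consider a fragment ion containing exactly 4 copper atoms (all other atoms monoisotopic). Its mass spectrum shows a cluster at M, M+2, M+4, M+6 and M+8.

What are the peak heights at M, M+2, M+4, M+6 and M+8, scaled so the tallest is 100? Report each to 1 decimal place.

Expanding (0.692 + 0.308)^4:
P(M) = 0.692^4 = 0.229311
P(M+2) = 4 × 0.692^3 × 0.308^1 = 0.408253
P(M+4) = 6 × 0.692^2 × 0.308^2 = 0.272562
P(M+6) = 4 × 0.692^1 × 0.308^3 = 0.080876
P(M+8) = 0.308^4 = 0.008999
The M+2 peak is largest (0.408253); scaling to 100 gives 56.2 : 100.0 : 66.8 : 19.8 : 2.2.

56.2 : 100.0 : 66.8 : 19.8 : 2.2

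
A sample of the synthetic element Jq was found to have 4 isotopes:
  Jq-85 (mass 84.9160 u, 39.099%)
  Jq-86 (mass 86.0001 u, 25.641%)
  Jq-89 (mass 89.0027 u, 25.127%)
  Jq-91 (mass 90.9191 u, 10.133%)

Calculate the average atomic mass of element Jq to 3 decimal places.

86.829 u

The abundance-weighted mean is 0.39099 × 84.9160 + 0.25641 × 86.0001 + 0.25127 × 89.0027 + 0.10133 × 90.9191
= 33.20131 + 22.05129 + 22.36371 + 9.21283 = 86.82914 u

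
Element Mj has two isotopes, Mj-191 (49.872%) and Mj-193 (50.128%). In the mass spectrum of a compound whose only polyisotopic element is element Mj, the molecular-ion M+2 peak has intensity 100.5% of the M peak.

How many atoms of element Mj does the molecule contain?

For n independent Mj atoms, I(M+2)/I(M) = n · (abundance Mj-193) / (abundance Mj-191) = n · 0.50128/0.49872.
n = 1.005 × 0.49872/0.50128 = 1.00 ≈ 1

1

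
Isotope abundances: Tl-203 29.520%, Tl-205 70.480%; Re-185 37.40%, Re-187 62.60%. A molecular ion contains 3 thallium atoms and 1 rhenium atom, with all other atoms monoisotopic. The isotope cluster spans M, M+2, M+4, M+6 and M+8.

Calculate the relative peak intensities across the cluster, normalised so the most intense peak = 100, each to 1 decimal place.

Thallium pattern (n=3): 0.02572463 : 0.18425524 : 0.43991564 : 0.35010449
Rhenium pattern (n=1): 0.3740 : 0.6260
Convolve the two distributions (both contribute in 2-u steps):
  M: 0.02572463×0.3740 = 0.009621
  M+2: 0.02572463×0.6260 + 0.18425524×0.3740 = 0.085015
  M+4: 0.18425524×0.6260 + 0.43991564×0.3740 = 0.279872
  M+6: 0.43991564×0.6260 + 0.35010449×0.3740 = 0.406326
  M+8: 0.35010449×0.6260 = 0.219165
Scale to base peak (0.406326) = 100: 2.4 : 20.9 : 68.9 : 100.0 : 53.9

2.4 : 20.9 : 68.9 : 100.0 : 53.9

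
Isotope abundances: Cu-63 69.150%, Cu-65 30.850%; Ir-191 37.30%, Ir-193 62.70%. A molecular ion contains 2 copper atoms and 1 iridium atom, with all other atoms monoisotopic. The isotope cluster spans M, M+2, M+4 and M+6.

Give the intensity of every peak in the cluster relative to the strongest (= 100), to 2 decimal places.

Copper pattern (n=2): 0.47817225 : 0.4266555 : 0.09517225
Iridium pattern (n=1): 0.3730 : 0.6270
Convolve the two distributions (both contribute in 2-u steps):
  M: 0.47817225×0.3730 = 0.178358
  M+2: 0.47817225×0.6270 + 0.4266555×0.3730 = 0.458957
  M+4: 0.4266555×0.6270 + 0.09517225×0.3730 = 0.303012
  M+6: 0.09517225×0.6270 = 0.059673
Scale to base peak (0.458957) = 100: 38.86 : 100.00 : 66.02 : 13.00

38.86 : 100.00 : 66.02 : 13.00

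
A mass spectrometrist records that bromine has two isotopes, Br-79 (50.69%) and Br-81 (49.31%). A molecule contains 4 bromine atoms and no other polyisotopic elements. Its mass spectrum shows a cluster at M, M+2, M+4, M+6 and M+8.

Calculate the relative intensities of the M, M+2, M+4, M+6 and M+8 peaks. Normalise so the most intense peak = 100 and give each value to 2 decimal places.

Each Br atom is independently Br-79 (p = 0.5069) or Br-81 (q = 0.4931); the cluster is the binomial expansion (p + q)^4.
P(M) = 0.5069^4 = 0.066022
P(M+2) = 4 × 0.5069^3 × 0.4931^1 = 0.256899
P(M+4) = 6 × 0.5069^2 × 0.4931^2 = 0.374857
P(M+6) = 4 × 0.5069^1 × 0.4931^3 = 0.243101
P(M+8) = 0.4931^4 = 0.059121
The M+4 peak is largest (0.374857); scaling to 100 gives 17.61 : 68.53 : 100.00 : 64.85 : 15.77.

17.61 : 68.53 : 100.00 : 64.85 : 15.77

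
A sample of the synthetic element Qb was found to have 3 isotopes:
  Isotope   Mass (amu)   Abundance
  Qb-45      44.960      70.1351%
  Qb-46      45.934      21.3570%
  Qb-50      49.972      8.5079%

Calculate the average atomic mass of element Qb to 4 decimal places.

45.5944 amu

Average mass = Σ (abundance × isotope mass) = 0.701351 × 44.960 + 0.213570 × 45.934 + 0.085079 × 49.972
= 31.53274 + 9.81012 + 4.25157 = 45.59443 amu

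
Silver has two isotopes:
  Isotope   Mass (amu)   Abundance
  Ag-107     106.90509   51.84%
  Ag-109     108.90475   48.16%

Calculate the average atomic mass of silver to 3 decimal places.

107.868 amu

Ar = Σ fᵢ·mᵢ = 0.5184 × 106.90509 + 0.4816 × 108.90475
= 55.419599 + 52.448528 = 107.868127 amu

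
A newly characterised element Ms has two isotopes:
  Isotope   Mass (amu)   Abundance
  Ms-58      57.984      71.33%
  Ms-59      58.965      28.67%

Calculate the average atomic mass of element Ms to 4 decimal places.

Weight each isotope mass by its fractional abundance: 0.7133 × 57.984 + 0.2867 × 58.965
= 41.35999 + 16.90527 = 58.26526 amu

58.2653 amu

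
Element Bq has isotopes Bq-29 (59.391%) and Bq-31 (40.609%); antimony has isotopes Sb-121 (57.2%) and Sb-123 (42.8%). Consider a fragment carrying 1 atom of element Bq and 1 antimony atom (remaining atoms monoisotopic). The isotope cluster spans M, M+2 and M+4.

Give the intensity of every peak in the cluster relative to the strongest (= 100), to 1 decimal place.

69.8 : 100.0 : 35.7

Element Bq pattern (n=1): 0.59391 : 0.40609
Antimony pattern (n=1): 0.5720 : 0.4280
Convolve the two distributions (both contribute in 2-u steps):
  M: 0.59391×0.5720 = 0.339717
  M+2: 0.59391×0.4280 + 0.40609×0.5720 = 0.486477
  M+4: 0.40609×0.4280 = 0.173807
Scale to base peak (0.486477) = 100: 69.8 : 100.0 : 35.7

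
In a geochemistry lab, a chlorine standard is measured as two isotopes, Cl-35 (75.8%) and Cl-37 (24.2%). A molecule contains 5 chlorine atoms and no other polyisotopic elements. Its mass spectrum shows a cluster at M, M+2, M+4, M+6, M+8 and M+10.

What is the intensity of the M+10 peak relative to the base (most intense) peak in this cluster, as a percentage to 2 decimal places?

Term probabilities: M 0.2502, M+2 0.3994, M+4 0.2551, M+6 0.0814, M+8 0.0130, M+10 0.0008. Base peak = M+2.
P(M+2) = C(5,1) × 0.758^4 × 0.242^1 = 5 × 0.33012379 × 0.2420 = 0.399450 (base)
P(M+10) = C(5,5) × 0.758^0 × 0.242^5 = 1 × 1.0000 × 0.00083 = 0.000830
Relative intensity = 0.000830 / 0.399450 × 100 = 0.21

0.21%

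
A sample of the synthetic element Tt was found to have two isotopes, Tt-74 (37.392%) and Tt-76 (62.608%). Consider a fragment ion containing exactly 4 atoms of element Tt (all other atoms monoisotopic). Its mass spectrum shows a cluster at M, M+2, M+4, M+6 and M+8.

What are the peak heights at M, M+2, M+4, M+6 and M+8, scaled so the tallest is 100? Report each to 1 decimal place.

5.3 : 35.7 : 89.6 : 100.0 : 41.9

Each Tt atom is independently Tt-74 (p = 0.37392) or Tt-76 (q = 0.62608); the cluster is the binomial expansion (p + q)^4.
P(M) = 0.37392^4 = 0.019549
P(M+2) = 4 × 0.37392^3 × 0.62608^1 = 0.130926
P(M+4) = 6 × 0.37392^2 × 0.62608^2 = 0.328828
P(M+6) = 4 × 0.37392^1 × 0.62608^3 = 0.367052
P(M+8) = 0.62608^4 = 0.153645
The M+6 peak is largest (0.367052); scaling to 100 gives 5.3 : 35.7 : 89.6 : 100.0 : 41.9.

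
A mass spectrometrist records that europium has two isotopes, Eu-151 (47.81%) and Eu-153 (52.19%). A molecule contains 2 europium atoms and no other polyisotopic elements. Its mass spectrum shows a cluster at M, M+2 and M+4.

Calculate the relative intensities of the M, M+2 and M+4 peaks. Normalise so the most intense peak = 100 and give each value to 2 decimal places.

Expanding (0.4781 + 0.5219)^2:
P(M) = 0.4781^2 = 0.228580
P(M+2) = 2 × 0.4781^1 × 0.5219^1 = 0.499041
P(M+4) = 0.5219^2 = 0.272380
The M+2 peak is largest (0.499041); scaling to 100 gives 45.80 : 100.00 : 54.58.

45.80 : 100.00 : 54.58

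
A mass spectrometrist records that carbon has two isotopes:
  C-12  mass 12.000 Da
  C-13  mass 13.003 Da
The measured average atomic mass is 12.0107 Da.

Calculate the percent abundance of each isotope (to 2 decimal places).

C-12: 98.93%, C-13: 1.07%

Let x be the fractional abundance of C-12; then C-13 has abundance 1 − x.
12.000·x + 13.003·(1 − x) = 12.0107
(12.000 − 13.003)·x = 12.0107 − 13.003
x = -0.9923 / -1.003 = 0.98933 → 98.93% C-12, 1.07% C-13.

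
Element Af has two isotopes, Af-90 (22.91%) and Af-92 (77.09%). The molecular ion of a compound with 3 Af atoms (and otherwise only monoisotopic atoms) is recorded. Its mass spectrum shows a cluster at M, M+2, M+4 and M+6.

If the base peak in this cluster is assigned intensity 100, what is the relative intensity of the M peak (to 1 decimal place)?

Term probabilities: M 0.0120, M+2 0.1214, M+4 0.4085, M+6 0.4581. Base peak = M+6.
P(M+6) = C(3,3) × 0.2291^0 × 0.7709^3 = 1 × 1.0000 × 0.4581357 = 0.458136 (base)
P(M) = C(3,0) × 0.2291^3 × 0.7709^0 = 1 × 0.01202473 × 1.0000 = 0.012025
Relative intensity = 0.012025 / 0.458136 × 100 = 2.6

2.6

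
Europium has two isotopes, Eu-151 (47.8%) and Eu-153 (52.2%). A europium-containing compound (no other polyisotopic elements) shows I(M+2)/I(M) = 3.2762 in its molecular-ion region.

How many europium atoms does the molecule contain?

For n independent Eu atoms, I(M+2)/I(M) = n · (abundance Eu-153) / (abundance Eu-151) = n · 0.522/0.478.
n = 3.2762 × 0.478/0.522 = 3.00 ≈ 3

3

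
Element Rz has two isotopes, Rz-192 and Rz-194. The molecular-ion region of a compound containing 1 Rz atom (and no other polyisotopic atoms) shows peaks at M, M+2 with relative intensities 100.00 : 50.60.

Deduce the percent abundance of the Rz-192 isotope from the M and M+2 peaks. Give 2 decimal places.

If p is the fraction of Rz that is Rz-192, then I(M+2)/I(M) = [C(1,1)·p^0·(1−p)] / p^1 = 1·(1−p)/p = 50.60/100.00 = 0.5060
(1−p)/p = 0.5060/1 = 0.5060  ⇒  p = 1/(1 + 0.5060) = 0.6640
Rz-192: 66.40%, Rz-194: 33.60%.

66.40%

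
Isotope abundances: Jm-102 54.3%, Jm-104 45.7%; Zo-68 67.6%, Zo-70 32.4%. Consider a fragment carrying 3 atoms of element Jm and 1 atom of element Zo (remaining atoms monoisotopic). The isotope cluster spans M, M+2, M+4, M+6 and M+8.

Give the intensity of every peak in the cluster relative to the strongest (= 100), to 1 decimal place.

30.0 : 90.1 : 100.0 : 48.4 : 8.6

Element Jm pattern (n=3): 0.16010301 : 0.40423798 : 0.34021502 : 0.09544399
Element Zo pattern (n=1): 0.6760 : 0.3240
Convolve the two distributions (both contribute in 2-u steps):
  M: 0.16010301×0.6760 = 0.108230
  M+2: 0.16010301×0.3240 + 0.40423798×0.6760 = 0.325138
  M+4: 0.40423798×0.3240 + 0.34021502×0.6760 = 0.360958
  M+6: 0.34021502×0.3240 + 0.09544399×0.6760 = 0.174750
  M+8: 0.09544399×0.3240 = 0.030924
Scale to base peak (0.360958) = 100: 30.0 : 90.1 : 100.0 : 48.4 : 8.6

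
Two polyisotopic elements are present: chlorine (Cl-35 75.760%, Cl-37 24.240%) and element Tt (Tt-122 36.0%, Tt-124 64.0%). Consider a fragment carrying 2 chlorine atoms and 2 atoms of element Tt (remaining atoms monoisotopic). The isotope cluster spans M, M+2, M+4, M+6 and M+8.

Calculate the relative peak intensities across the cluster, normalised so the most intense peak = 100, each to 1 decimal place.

Chlorine pattern (n=2): 0.57395776 : 0.36728448 : 0.05875776
Element Tt pattern (n=2): 0.1296 : 0.4608 : 0.4096
Convolve the two distributions (both contribute in 2-u steps):
  M: 0.57395776×0.1296 = 0.074385
  M+2: 0.57395776×0.4608 + 0.36728448×0.1296 = 0.312080
  M+4: 0.57395776×0.4096 + 0.36728448×0.4608 + 0.05875776×0.1296 = 0.411953
  M+6: 0.36728448×0.4096 + 0.05875776×0.4608 = 0.177515
  M+8: 0.05875776×0.4096 = 0.024067
Scale to base peak (0.411953) = 100: 18.1 : 75.8 : 100.0 : 43.1 : 5.8

18.1 : 75.8 : 100.0 : 43.1 : 5.8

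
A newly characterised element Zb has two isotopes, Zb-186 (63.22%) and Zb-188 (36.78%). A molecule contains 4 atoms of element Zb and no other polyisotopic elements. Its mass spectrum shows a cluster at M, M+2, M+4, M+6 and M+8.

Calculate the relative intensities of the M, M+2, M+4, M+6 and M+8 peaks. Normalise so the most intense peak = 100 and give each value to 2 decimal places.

The 4 Zb atoms are independent, so intensities follow the terms of (0.6322 + 0.3678)^4.
P(M) = 0.6322^4 = 0.159742
P(M+2) = 4 × 0.6322^3 × 0.3678^1 = 0.371736
P(M+4) = 6 × 0.6322^2 × 0.3678^2 = 0.324402
P(M+6) = 4 × 0.6322^1 × 0.3678^3 = 0.125820
P(M+8) = 0.3678^4 = 0.018300
The M+2 peak is largest (0.371736); scaling to 100 gives 42.97 : 100.00 : 87.27 : 33.85 : 4.92.

42.97 : 100.00 : 87.27 : 33.85 : 4.92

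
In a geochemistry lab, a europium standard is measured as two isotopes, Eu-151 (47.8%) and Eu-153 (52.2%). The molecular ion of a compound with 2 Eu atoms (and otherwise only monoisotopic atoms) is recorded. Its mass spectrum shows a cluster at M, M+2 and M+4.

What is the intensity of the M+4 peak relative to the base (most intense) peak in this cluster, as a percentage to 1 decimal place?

(0.478 + 0.522)^2 gives M 0.2285, M+2 0.4990, M+4 0.2725; the largest is M+2.
P(M+2) = C(2,1) × 0.478^1 × 0.522^1 = 2 × 0.4780 × 0.5220 = 0.499032 (base)
P(M+4) = C(2,2) × 0.478^0 × 0.522^2 = 1 × 1.0000 × 0.272484 = 0.272484
Relative intensity = 0.272484 / 0.499032 × 100 = 54.6

54.6%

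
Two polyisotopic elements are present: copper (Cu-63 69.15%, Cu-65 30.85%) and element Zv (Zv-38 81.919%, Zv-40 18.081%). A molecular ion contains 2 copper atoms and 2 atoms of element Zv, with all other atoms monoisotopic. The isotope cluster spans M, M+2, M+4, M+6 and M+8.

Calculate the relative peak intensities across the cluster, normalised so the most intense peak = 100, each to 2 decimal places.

74.98 : 100.00 : 48.11 : 9.85 : 0.73

Copper pattern (n=2): 0.47817225 : 0.4266555 : 0.09517225
Element Zv pattern (n=2): 0.67107226 : 0.29623549 : 0.03269226
Convolve the two distributions (both contribute in 2-u steps):
  M: 0.47817225×0.67107226 = 0.320888
  M+2: 0.47817225×0.29623549 + 0.4266555×0.67107226 = 0.427968
  M+4: 0.47817225×0.03269226 + 0.4266555×0.29623549 + 0.09517225×0.67107226 = 0.205890
  M+6: 0.4266555×0.03269226 + 0.09517225×0.29623549 = 0.042142
  M+8: 0.09517225×0.03269226 = 0.003111
Scale to base peak (0.427968) = 100: 74.98 : 100.00 : 48.11 : 9.85 : 0.73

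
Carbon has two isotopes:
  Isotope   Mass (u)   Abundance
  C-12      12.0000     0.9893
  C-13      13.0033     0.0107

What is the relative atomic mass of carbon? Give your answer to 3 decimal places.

The abundance-weighted mean is 0.9893 × 12.0000 + 0.0107 × 13.0033
= 11.87160 + 0.13914 = 12.01074 u

12.011 u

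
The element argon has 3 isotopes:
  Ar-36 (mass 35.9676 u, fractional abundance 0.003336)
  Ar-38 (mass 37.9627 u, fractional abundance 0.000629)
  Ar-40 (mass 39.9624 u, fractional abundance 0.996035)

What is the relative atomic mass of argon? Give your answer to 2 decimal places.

39.95 u

Average mass = Σ (abundance × isotope mass) = 0.003336 × 35.9676 + 0.000629 × 37.9627 + 0.996035 × 39.9624
= 0.11999 + 0.02388 + 39.80395 = 39.94782 u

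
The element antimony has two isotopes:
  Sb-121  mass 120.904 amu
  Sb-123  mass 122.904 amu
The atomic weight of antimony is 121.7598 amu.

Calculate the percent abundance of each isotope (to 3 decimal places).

Sb-121: 57.210%, Sb-123: 42.790%

Writing the weighted mean with unknown fraction x of Sb-121:
120.904·x + 122.904·(1 − x) = 121.7598
(120.904 − 122.904)·x = 121.7598 − 122.904
x = -1.1442 / -2.000 = 0.57210 → 57.210% Sb-121, 42.790% Sb-123.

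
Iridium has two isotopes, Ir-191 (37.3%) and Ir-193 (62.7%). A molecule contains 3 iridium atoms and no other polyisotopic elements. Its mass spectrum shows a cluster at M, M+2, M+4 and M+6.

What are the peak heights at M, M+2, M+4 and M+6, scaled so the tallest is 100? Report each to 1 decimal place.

Each Ir atom is independently Ir-191 (p = 0.373) or Ir-193 (q = 0.627); the cluster is the binomial expansion (p + q)^3.
P(M) = 0.373^3 = 0.051895
P(M+2) = 3 × 0.373^2 × 0.627^1 = 0.261702
P(M+4) = 3 × 0.373^1 × 0.627^2 = 0.439911
P(M+6) = 0.627^3 = 0.246492
The M+4 peak is largest (0.439911); scaling to 100 gives 11.8 : 59.5 : 100.0 : 56.0.

11.8 : 59.5 : 100.0 : 56.0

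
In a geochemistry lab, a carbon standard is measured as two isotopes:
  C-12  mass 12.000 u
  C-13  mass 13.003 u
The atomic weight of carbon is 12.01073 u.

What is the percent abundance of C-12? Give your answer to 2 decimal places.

With x = fraction of C-12 (so C-13 is 1 − x):
12.000·x + 13.003·(1 − x) = 12.01073
(12.000 − 13.003)·x = 12.01073 − 13.003
x = -0.99227 / -1.003 = 0.98930 → 98.93% C-12, 1.07% C-13.

98.93%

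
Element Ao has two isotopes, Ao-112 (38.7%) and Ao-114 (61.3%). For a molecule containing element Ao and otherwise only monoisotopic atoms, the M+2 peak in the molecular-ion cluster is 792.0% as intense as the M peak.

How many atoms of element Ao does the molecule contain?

5

The M+2/M ratio from n Ao atoms is n · q/p = n · 0.613/0.387.
n = 7.920 × 0.387/0.613 = 5.00 ≈ 5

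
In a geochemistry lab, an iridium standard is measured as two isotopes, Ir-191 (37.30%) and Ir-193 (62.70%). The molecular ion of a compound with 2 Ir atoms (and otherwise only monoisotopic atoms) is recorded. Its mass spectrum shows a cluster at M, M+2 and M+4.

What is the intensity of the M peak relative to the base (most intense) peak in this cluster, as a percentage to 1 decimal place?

29.7%

Term probabilities: M 0.1391, M+2 0.4677, M+4 0.3931. Base peak = M+2.
P(M+2) = C(2,1) × 0.3730^1 × 0.6270^1 = 2 × 0.3730 × 0.6270 = 0.467742 (base)
P(M) = C(2,0) × 0.3730^2 × 0.6270^0 = 1 × 0.139129 × 1.0000 = 0.139129
Relative intensity = 0.139129 / 0.467742 × 100 = 29.7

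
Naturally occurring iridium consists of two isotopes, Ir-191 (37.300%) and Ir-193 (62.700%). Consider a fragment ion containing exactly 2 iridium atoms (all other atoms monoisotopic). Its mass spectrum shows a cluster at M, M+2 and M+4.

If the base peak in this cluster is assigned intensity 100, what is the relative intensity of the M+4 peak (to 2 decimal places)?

84.05

Binomial terms of (0.37300 + 0.62700)^2: M 0.1391, M+2 0.4677, M+4 0.3931 → M+2 is the base peak.
P(M+2) = C(2,1) × 0.37300^1 × 0.62700^1 = 2 × 0.3730 × 0.6270 = 0.467742 (base)
P(M+4) = C(2,2) × 0.37300^0 × 0.62700^2 = 1 × 1.0000 × 0.393129 = 0.393129
Relative intensity = 0.393129 / 0.467742 × 100 = 84.05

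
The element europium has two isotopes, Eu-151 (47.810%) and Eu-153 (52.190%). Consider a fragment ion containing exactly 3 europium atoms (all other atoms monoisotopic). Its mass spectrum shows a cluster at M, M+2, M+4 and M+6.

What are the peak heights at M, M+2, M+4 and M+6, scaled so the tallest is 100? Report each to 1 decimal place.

Expanding (0.47810 + 0.52190)^3:
P(M) = 0.47810^3 = 0.109284
P(M+2) = 3 × 0.47810^2 × 0.52190^1 = 0.357887
P(M+4) = 3 × 0.47810^1 × 0.52190^2 = 0.390674
P(M+6) = 0.52190^3 = 0.142155
The M+4 peak is largest (0.390674); scaling to 100 gives 28.0 : 91.6 : 100.0 : 36.4.

28.0 : 91.6 : 100.0 : 36.4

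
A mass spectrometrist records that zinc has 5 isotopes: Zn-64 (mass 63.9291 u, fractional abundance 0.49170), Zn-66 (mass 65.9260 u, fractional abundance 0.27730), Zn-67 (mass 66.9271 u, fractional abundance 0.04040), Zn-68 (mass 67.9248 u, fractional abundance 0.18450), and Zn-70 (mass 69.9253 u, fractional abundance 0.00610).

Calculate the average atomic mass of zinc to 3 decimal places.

65.378 u

Average mass = Σ (abundance × isotope mass) = 0.49170 × 63.9291 + 0.27730 × 65.9260 + 0.04040 × 66.9271 + 0.18450 × 67.9248 + 0.00610 × 69.9253
= 31.43394 + 18.28128 + 2.70385 + 12.53213 + 0.42654 = 65.37774 u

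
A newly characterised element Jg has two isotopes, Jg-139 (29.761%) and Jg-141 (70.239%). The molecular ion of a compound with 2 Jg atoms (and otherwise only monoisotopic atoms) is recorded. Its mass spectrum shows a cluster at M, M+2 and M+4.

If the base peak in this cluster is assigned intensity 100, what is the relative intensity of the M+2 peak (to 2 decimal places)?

Term probabilities: M 0.0886, M+2 0.4181, M+4 0.4934. Base peak = M+4.
P(M+4) = C(2,2) × 0.29761^0 × 0.70239^2 = 1 × 1.0000 × 0.49335171 = 0.493352 (base)
P(M+2) = C(2,1) × 0.29761^1 × 0.70239^1 = 2 × 0.29761 × 0.70239 = 0.418077
Relative intensity = 0.418077 / 0.493352 × 100 = 84.74

84.74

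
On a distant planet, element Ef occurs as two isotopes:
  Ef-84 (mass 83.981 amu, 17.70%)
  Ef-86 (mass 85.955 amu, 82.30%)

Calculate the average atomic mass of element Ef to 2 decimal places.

Ar = Σ fᵢ·mᵢ = 0.1770 × 83.981 + 0.8230 × 85.955
= 14.8646 + 70.7410 = 85.6056 amu

85.61 amu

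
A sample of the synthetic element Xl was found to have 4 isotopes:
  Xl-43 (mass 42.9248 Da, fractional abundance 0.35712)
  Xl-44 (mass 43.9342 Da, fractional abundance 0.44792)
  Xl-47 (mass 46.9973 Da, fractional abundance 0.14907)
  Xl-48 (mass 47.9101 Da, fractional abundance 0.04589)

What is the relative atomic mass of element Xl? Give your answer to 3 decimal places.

Weight each isotope mass by its fractional abundance: 0.35712 × 42.9248 + 0.44792 × 43.9342 + 0.14907 × 46.9973 + 0.04589 × 47.9101
= 15.32930 + 19.67901 + 7.00589 + 2.19859 = 44.21279 Da

44.213 Da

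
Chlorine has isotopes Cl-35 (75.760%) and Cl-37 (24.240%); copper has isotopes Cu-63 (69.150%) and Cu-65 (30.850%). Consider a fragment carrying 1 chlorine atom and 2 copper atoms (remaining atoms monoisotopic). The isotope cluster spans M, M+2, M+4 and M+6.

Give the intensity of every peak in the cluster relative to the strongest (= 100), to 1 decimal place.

Chlorine pattern (n=1): 0.7576 : 0.2424
Copper pattern (n=2): 0.47817225 : 0.4266555 : 0.09517225
Convolve the two distributions (both contribute in 2-u steps):
  M: 0.7576×0.47817225 = 0.362263
  M+2: 0.7576×0.4266555 + 0.2424×0.47817225 = 0.439143
  M+4: 0.7576×0.09517225 + 0.2424×0.4266555 = 0.175524
  M+6: 0.2424×0.09517225 = 0.023070
Scale to base peak (0.439143) = 100: 82.5 : 100.0 : 40.0 : 5.3

82.5 : 100.0 : 40.0 : 5.3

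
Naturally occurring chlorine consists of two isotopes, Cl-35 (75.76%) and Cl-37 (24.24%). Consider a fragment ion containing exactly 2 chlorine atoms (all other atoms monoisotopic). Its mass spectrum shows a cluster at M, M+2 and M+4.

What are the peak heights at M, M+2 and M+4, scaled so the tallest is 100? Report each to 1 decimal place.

100.0 : 64.0 : 10.2

Expanding (0.7576 + 0.2424)^2:
P(M) = 0.7576^2 = 0.573958
P(M+2) = 2 × 0.7576^1 × 0.2424^1 = 0.367284
P(M+4) = 0.2424^2 = 0.058758
The M peak is largest (0.573958); scaling to 100 gives 100.0 : 64.0 : 10.2.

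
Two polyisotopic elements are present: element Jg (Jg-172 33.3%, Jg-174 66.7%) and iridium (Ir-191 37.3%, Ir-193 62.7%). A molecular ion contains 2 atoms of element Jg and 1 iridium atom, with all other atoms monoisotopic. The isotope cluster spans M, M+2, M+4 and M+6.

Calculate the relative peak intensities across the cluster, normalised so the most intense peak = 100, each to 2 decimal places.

Element Jg pattern (n=2): 0.110889 : 0.444222 : 0.444889
Iridium pattern (n=1): 0.3730 : 0.6270
Convolve the two distributions (both contribute in 2-u steps):
  M: 0.110889×0.3730 = 0.041362
  M+2: 0.110889×0.6270 + 0.444222×0.3730 = 0.235222
  M+4: 0.444222×0.6270 + 0.444889×0.3730 = 0.444471
  M+6: 0.444889×0.6270 = 0.278945
Scale to base peak (0.444471) = 100: 9.31 : 52.92 : 100.00 : 62.76

9.31 : 52.92 : 100.00 : 62.76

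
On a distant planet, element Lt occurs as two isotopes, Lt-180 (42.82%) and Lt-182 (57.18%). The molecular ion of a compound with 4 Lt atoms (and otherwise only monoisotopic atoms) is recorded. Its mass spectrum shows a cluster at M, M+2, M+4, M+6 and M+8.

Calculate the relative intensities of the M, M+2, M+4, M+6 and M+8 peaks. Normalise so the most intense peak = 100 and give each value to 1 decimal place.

9.3 : 49.9 : 100.0 : 89.0 : 29.7

Expanding (0.4282 + 0.5718)^4:
P(M) = 0.4282^4 = 0.033619
P(M+2) = 4 × 0.4282^3 × 0.5718^1 = 0.179574
P(M+4) = 6 × 0.4282^2 × 0.5718^2 = 0.359694
P(M+6) = 4 × 0.4282^1 × 0.5718^3 = 0.320213
P(M+8) = 0.5718^4 = 0.106900
The M+4 peak is largest (0.359694); scaling to 100 gives 9.3 : 49.9 : 100.0 : 89.0 : 29.7.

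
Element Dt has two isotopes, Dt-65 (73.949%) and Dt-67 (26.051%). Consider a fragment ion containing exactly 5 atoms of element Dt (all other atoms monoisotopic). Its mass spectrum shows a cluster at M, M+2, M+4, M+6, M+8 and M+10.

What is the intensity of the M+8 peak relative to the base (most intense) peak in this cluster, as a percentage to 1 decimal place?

(0.73949 + 0.26051)^5 gives M 0.2211, M+2 0.3895, M+4 0.2744, M+6 0.0967, M+8 0.0170, M+10 0.0012; the largest is M+2.
P(M+2) = C(5,1) × 0.73949^4 × 0.26051^1 = 5 × 0.29903996 × 0.26051 = 0.389514 (base)
P(M+8) = C(5,4) × 0.73949^1 × 0.26051^4 = 5 × 0.73949 × 0.00460572 = 0.017029
Relative intensity = 0.017029 / 0.389514 × 100 = 4.4

4.4%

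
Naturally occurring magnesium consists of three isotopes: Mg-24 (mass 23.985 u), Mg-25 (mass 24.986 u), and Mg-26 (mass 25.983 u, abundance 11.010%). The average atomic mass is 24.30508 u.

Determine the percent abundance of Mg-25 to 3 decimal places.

10.000%

The remaining 88.990% is split between Mg-24 (fraction x) and Mg-25 (fraction 0.88990 − x).
Substituting: 23.985x + 24.986(0.88990 − x) = 21.4443517
(23.985 − 24.986)x = -0.7906897  ⇒  x = 0.78990, y = 0.10000
Mg-24: 78.990%, Mg-25: 10.000%.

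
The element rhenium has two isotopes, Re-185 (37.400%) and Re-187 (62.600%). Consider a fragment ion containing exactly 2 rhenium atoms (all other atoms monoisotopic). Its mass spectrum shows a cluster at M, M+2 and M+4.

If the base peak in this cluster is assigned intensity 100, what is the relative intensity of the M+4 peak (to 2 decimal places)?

83.69

Term probabilities: M 0.1399, M+2 0.4682, M+4 0.3919. Base peak = M+2.
P(M+2) = C(2,1) × 0.37400^1 × 0.62600^1 = 2 × 0.3740 × 0.6260 = 0.468248 (base)
P(M+4) = C(2,2) × 0.37400^0 × 0.62600^2 = 1 × 1.0000 × 0.391876 = 0.391876
Relative intensity = 0.391876 / 0.468248 × 100 = 83.69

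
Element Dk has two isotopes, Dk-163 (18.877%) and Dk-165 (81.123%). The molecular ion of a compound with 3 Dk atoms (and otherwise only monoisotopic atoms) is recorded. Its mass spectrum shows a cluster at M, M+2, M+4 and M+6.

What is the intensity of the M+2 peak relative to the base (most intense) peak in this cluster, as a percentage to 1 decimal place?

16.2%

Term probabilities: M 0.0067, M+2 0.0867, M+4 0.3727, M+6 0.5339. Base peak = M+6.
P(M+6) = C(3,3) × 0.18877^0 × 0.81123^3 = 1 × 1.0000 × 0.53386569 = 0.533866 (base)
P(M+2) = C(3,1) × 0.18877^2 × 0.81123^1 = 3 × 0.03563411 × 0.81123 = 0.086722
Relative intensity = 0.086722 / 0.533866 × 100 = 16.2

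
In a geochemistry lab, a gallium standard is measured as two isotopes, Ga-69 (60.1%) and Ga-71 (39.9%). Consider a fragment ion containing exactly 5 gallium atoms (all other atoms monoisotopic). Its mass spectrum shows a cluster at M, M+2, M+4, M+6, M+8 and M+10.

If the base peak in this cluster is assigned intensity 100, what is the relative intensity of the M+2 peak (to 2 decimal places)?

75.31

Binomial terms of (0.601 + 0.399)^5: M 0.0784, M+2 0.2603, M+4 0.3456, M+6 0.2294, M+8 0.0762, M+10 0.0101 → M+4 is the base peak.
P(M+4) = C(5,2) × 0.601^3 × 0.399^2 = 10 × 0.2170818 × 0.159201 = 0.345596 (base)
P(M+2) = C(5,1) × 0.601^4 × 0.399^1 = 5 × 0.13046616 × 0.3990 = 0.260280
Relative intensity = 0.260280 / 0.345596 × 100 = 75.31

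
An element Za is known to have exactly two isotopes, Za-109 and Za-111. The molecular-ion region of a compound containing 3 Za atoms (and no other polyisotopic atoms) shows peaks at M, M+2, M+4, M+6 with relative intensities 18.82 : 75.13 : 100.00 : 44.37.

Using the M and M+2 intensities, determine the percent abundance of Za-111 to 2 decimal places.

Let p = fractional abundance of Za-109. I(M+2)/I(M) = [C(3,1)·p^2·(1−p)] / p^3 = 3·(1−p)/p = 75.13/18.82 = 3.9920
(1−p)/p = 3.9920/3 = 1.3307  ⇒  p = 1/(1 + 1.3307) = 0.4291
Za-109: 42.91%, Za-111: 57.09%.

57.09%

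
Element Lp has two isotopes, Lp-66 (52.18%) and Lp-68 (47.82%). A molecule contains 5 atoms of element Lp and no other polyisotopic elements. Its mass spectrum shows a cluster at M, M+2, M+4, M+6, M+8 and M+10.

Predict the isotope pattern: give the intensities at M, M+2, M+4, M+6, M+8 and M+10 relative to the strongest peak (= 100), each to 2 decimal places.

11.91 : 54.56 : 100.00 : 91.64 : 41.99 : 7.70

The 5 Lp atoms are independent, so intensities follow the terms of (0.5218 + 0.4782)^5.
P(M) = 0.5218^5 = 0.038683
P(M+2) = 5 × 0.5218^4 × 0.4782^1 = 0.177254
P(M+4) = 10 × 0.5218^3 × 0.4782^2 = 0.324886
P(M+6) = 10 × 0.5218^2 × 0.4782^3 = 0.297740
P(M+8) = 5 × 0.5218^1 × 0.4782^4 = 0.136431
P(M+10) = 0.4782^5 = 0.025006
The M+4 peak is largest (0.324886); scaling to 100 gives 11.91 : 54.56 : 100.00 : 91.64 : 41.99 : 7.70.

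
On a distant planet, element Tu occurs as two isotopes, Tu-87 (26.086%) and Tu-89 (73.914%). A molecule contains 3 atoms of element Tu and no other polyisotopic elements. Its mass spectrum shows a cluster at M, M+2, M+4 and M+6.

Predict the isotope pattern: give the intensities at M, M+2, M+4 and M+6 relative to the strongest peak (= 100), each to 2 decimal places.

The 3 Tu atoms are independent, so intensities follow the terms of (0.26086 + 0.73914)^3.
P(M) = 0.26086^3 = 0.017751
P(M+2) = 3 × 0.26086^2 × 0.73914^1 = 0.150891
P(M+4) = 3 × 0.26086^1 × 0.73914^2 = 0.427545
P(M+6) = 0.73914^3 = 0.403813
The M+4 peak is largest (0.427545); scaling to 100 gives 4.15 : 35.29 : 100.00 : 94.45.

4.15 : 35.29 : 100.00 : 94.45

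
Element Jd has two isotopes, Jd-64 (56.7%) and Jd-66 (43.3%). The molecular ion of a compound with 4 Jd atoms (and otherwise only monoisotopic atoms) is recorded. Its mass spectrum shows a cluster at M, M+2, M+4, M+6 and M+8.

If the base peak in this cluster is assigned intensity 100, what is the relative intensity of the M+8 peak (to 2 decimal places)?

Binomial terms of (0.567 + 0.433)^4: M 0.1034, M+2 0.3157, M+4 0.3617, M+6 0.1841, M+8 0.0352 → M+4 is the base peak.
P(M+4) = C(4,2) × 0.567^2 × 0.433^2 = 6 × 0.321489 × 0.187489 = 0.361654 (base)
P(M+8) = C(4,4) × 0.567^0 × 0.433^4 = 1 × 1.0000 × 0.03515213 = 0.035152
Relative intensity = 0.035152 / 0.361654 × 100 = 9.72

9.72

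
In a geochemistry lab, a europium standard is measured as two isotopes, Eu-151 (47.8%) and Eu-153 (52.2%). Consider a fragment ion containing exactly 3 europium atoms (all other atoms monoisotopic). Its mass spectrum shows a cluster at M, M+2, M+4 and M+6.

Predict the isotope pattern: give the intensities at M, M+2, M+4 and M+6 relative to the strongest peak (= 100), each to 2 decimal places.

27.95 : 91.57 : 100.00 : 36.40

Each Eu atom is independently Eu-151 (p = 0.478) or Eu-153 (q = 0.522); the cluster is the binomial expansion (p + q)^3.
P(M) = 0.478^3 = 0.109215
P(M+2) = 3 × 0.478^2 × 0.522^1 = 0.357806
P(M+4) = 3 × 0.478^1 × 0.522^2 = 0.390742
P(M+6) = 0.522^3 = 0.142237
The M+4 peak is largest (0.390742); scaling to 100 gives 27.95 : 91.57 : 100.00 : 36.40.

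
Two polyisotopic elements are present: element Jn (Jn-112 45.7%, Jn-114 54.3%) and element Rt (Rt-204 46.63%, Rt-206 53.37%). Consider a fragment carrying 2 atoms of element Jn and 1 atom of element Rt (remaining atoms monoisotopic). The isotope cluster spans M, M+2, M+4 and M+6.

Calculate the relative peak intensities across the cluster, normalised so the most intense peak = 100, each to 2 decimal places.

24.20 : 85.22 : 100.00 : 39.11

Element Jn pattern (n=2): 0.208849 : 0.496302 : 0.294849
Element Rt pattern (n=1): 0.4663 : 0.5337
Convolve the two distributions (both contribute in 2-u steps):
  M: 0.208849×0.4663 = 0.097386
  M+2: 0.208849×0.5337 + 0.496302×0.4663 = 0.342888
  M+4: 0.496302×0.5337 + 0.294849×0.4663 = 0.402364
  M+6: 0.294849×0.5337 = 0.157361
Scale to base peak (0.402364) = 100: 24.20 : 85.22 : 100.00 : 39.11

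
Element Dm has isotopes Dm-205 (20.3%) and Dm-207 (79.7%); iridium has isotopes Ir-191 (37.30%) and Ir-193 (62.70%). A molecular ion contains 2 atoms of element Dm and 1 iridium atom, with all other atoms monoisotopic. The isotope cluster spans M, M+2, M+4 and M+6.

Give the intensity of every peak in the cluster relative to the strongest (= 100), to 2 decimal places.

3.49 : 33.32 : 100.00 : 90.55

Element Dm pattern (n=2): 0.041209 : 0.323582 : 0.635209
Iridium pattern (n=1): 0.3730 : 0.6270
Convolve the two distributions (both contribute in 2-u steps):
  M: 0.041209×0.3730 = 0.015371
  M+2: 0.041209×0.6270 + 0.323582×0.3730 = 0.146534
  M+4: 0.323582×0.6270 + 0.635209×0.3730 = 0.439819
  M+6: 0.635209×0.6270 = 0.398276
Scale to base peak (0.439819) = 100: 3.49 : 33.32 : 100.00 : 90.55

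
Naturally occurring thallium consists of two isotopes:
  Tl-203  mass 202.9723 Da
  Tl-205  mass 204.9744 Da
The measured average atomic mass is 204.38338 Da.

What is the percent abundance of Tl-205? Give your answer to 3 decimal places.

70.480%

Let x be the fractional abundance of Tl-203; then Tl-205 has abundance 1 − x.
202.9723·x + 204.9744·(1 − x) = 204.38338
(202.9723 − 204.9744)·x = 204.38338 − 204.9744
x = -0.59102 / -2.0021 = 0.29520 → 29.520% Tl-203, 70.480% Tl-205.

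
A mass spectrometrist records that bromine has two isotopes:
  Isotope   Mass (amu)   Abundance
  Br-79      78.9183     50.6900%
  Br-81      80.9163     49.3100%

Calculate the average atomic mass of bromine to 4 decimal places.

79.9035 amu

The abundance-weighted mean is 0.506900 × 78.9183 + 0.493100 × 80.9163
= 40.00369 + 39.89983 = 79.90352 amu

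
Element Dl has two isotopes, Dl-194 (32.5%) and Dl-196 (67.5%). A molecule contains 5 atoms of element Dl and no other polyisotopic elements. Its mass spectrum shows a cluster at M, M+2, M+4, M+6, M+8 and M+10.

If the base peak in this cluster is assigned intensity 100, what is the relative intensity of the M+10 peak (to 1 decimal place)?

Term probabilities: M 0.0036, M+2 0.0377, M+4 0.1564, M+6 0.3248, M+8 0.3373, M+10 0.1401. Base peak = M+8.
P(M+8) = C(5,4) × 0.325^1 × 0.675^4 = 5 × 0.3250 × 0.20759414 = 0.337340 (base)
P(M+10) = C(5,5) × 0.325^0 × 0.675^5 = 1 × 1.0000 × 0.14012604 = 0.140126
Relative intensity = 0.140126 / 0.337340 × 100 = 41.5

41.5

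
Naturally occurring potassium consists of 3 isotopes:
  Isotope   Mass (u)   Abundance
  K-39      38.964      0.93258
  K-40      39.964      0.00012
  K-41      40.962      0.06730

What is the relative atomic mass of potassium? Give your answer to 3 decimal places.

39.099 u

Average mass = Σ (abundance × isotope mass) = 0.93258 × 38.964 + 0.00012 × 39.964 + 0.06730 × 40.962
= 36.3370 + 0.0048 + 2.7567 = 39.0985 u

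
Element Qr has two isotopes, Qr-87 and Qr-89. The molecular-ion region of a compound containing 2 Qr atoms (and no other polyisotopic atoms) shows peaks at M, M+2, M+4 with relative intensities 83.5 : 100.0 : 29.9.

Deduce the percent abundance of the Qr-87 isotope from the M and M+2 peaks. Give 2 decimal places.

Let p = fractional abundance of Qr-87. I(M+2)/I(M) = [C(2,1)·p^1·(1−p)] / p^2 = 2·(1−p)/p = 100.0/83.5 = 1.1976
(1−p)/p = 1.1976/2 = 0.5988  ⇒  p = 1/(1 + 0.5988) = 0.6255
Qr-87: 62.55%, Qr-89: 37.45%.

62.55%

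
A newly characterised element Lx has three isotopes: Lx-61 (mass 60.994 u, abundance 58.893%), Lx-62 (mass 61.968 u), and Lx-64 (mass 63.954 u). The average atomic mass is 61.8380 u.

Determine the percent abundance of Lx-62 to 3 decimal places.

18.770%

The remaining 41.107% is split between Lx-62 (fraction x) and Lx-64 (fraction 0.41107 − x).
Substituting: 61.968x + 63.954(0.41107 − x) = 25.91680358
(61.968 − 63.954)x = -0.3727672  ⇒  x = 0.18770, y = 0.22337
Lx-62: 18.770%, Lx-64: 22.337%.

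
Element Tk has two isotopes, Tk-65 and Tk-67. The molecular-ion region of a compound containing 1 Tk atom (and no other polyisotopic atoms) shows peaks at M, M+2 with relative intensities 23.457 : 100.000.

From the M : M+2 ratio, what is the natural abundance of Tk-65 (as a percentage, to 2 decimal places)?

Let p = fractional abundance of Tk-65. I(M+2)/I(M) = [C(1,1)·p^0·(1−p)] / p^1 = 1·(1−p)/p = 100.000/23.457 = 4.2631
(1−p)/p = 4.2631/1 = 4.2631  ⇒  p = 1/(1 + 4.2631) = 0.1900
Tk-65: 19.00%, Tk-67: 81.00%.

19.00%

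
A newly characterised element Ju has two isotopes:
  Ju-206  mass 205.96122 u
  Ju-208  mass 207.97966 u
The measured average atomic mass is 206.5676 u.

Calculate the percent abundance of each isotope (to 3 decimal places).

Writing the weighted mean with unknown fraction x of Ju-206:
205.96122·x + 207.97966·(1 − x) = 206.5676
(205.96122 − 207.97966)·x = 206.5676 − 207.97966
x = -1.41206 / -2.01844 = 0.69958 → 69.958% Ju-206, 30.042% Ju-208.

Ju-206: 69.958%, Ju-208: 30.042%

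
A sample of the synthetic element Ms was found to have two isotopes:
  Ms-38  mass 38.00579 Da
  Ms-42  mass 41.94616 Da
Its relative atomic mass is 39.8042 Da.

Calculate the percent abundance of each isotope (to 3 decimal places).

Ms-38: 54.359%, Ms-42: 45.641%

Let x be the fractional abundance of Ms-38; then Ms-42 has abundance 1 − x.
38.00579·x + 41.94616·(1 − x) = 39.8042
(38.00579 − 41.94616)·x = 39.8042 − 41.94616
x = -2.14196 / -3.94037 = 0.54359 → 54.359% Ms-38, 45.641% Ms-42.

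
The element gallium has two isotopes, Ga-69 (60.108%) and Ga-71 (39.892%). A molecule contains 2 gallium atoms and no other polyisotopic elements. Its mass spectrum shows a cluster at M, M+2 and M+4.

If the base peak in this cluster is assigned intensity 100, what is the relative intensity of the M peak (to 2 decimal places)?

Term probabilities: M 0.3613, M+2 0.4796, M+4 0.1591. Base peak = M+2.
P(M+2) = C(2,1) × 0.60108^1 × 0.39892^1 = 2 × 0.60108 × 0.39892 = 0.479566 (base)
P(M) = C(2,0) × 0.60108^2 × 0.39892^0 = 1 × 0.36129717 × 1.0000 = 0.361297
Relative intensity = 0.361297 / 0.479566 × 100 = 75.34

75.34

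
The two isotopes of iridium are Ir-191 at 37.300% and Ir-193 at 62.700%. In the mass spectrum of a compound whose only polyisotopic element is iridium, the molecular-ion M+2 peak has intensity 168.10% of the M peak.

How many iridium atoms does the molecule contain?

1

For n independent Ir atoms, I(M+2)/I(M) = n · (abundance Ir-193) / (abundance Ir-191) = n · 0.62700/0.37300.
n = 1.6810 × 0.37300/0.62700 = 1.00 ≈ 1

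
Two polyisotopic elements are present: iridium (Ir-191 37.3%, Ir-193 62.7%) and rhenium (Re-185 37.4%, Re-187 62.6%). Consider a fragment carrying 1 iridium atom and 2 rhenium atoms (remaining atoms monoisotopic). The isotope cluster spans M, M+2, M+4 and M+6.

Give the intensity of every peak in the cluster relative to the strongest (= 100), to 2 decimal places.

11.86 : 59.66 : 100.00 : 55.87

Iridium pattern (n=1): 0.3730 : 0.6270
Rhenium pattern (n=2): 0.139876 : 0.468248 : 0.391876
Convolve the two distributions (both contribute in 2-u steps):
  M: 0.3730×0.139876 = 0.052174
  M+2: 0.3730×0.468248 + 0.6270×0.139876 = 0.262359
  M+4: 0.3730×0.391876 + 0.6270×0.468248 = 0.439761
  M+6: 0.6270×0.391876 = 0.245706
Scale to base peak (0.439761) = 100: 11.86 : 59.66 : 100.00 : 55.87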